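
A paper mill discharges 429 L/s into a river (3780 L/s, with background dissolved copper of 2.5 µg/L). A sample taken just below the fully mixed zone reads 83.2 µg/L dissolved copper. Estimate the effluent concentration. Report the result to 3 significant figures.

794 µg/L

Mass balance: 3780·2.500 + 429.0·Cₑ = 4209·83.20
→ Cₑ = (4209·83.20 − 3780·2.500) / 429.0 = 794.3 µg/L.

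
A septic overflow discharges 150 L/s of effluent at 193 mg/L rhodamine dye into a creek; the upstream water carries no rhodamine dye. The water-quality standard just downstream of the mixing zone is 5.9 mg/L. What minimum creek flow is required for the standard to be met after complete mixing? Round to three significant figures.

4760 L/s

Set C_mix = 5.9: (Q·0 + 150.0·193.0) / (Q + 150.0) = 5.9
→ Q = 150.0·(193.0 − 5.9)/(5.9 − 0) = 4757 L/s.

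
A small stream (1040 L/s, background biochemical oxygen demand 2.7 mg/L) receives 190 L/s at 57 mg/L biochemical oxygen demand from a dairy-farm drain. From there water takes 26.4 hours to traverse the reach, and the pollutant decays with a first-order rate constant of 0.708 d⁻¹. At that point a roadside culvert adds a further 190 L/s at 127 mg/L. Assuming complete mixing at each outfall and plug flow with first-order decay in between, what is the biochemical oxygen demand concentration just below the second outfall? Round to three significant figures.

21.4 mg/L

Mixed concentration C = ΣQC/ΣQ = (1040·2.700 + 190.0·57.00) / 1230 = 13640/1230 = 11.09 mg/L; combined flow 1230 L/s.
Applying C = C₀e^(−kt): 11.09 × 0.4590 = 5.089 mg/L.
At the second outfall, C = (1230·5.089 + 190.0·127.0) / (1230 + 190.0) = 21.40 mg/L.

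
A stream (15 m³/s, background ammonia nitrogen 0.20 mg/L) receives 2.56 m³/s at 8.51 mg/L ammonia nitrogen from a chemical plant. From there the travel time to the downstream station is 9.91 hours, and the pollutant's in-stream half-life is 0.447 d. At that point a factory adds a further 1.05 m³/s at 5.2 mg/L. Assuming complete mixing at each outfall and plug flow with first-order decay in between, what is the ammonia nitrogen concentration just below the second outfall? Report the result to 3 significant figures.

After mixing, C = (15.00·0.2000 + 2.560·8.510) / 17.56 = 24.79/17.56 = 1.411 mg/L; combined flow 17.56 m³/s.
Half-life 0.447 d → k = ln 2 / 0.447 = 1.551 d⁻¹.
After decay, C = 1.411 × e^(−kt) = 1.411 × 0.5271 = 0.7440 mg/L.
Second outfall: C = (17.56·0.7440 + 1.050·5.200)/18.61 = 0.9955 mg/L.

0.995 mg/L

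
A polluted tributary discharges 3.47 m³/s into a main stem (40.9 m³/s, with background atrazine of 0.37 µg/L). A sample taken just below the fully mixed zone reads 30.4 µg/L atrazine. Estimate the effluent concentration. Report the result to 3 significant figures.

384 µg/L

Mass balance: 40.90·0.3700 + 3.470·Cₑ = 44.37·30.40
→ Cₑ = (44.37·30.40 − 40.90·0.3700) / 3.470 = 384.4 µg/L.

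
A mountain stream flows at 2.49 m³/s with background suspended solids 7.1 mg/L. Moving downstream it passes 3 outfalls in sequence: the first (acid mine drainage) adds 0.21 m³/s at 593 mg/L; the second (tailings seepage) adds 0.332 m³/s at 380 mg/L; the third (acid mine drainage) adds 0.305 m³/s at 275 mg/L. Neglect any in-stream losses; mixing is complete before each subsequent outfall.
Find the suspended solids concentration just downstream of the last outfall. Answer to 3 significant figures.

106 mg/L

Below outfall 1: Q → 2.700 m³/s, C = (2.490·7.100 + 0.2100·593.0)/2.700 = 52.67 mg/L.
Below outfall 2: Q → 3.032 m³/s, C = (2.700·52.67 + 0.3320·380.0)/3.032 = 88.51 mg/L.
Below outfall 3: Q → 3.337 m³/s, C = (3.032·88.51 + 0.3050·275.0)/3.337 = 105.6 mg/L.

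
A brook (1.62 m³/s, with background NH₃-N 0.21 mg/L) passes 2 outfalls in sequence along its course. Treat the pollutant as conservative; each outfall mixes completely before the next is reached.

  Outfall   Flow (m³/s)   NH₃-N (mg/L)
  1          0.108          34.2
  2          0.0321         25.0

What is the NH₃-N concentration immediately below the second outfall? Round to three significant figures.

Below outfall 1: Q → 1.728 m³/s, C = (1.620·0.2100 + 0.1080·34.20)/1.728 = 2.334 mg/L.
Below outfall 2: Q → 1.760 m³/s, C = (1.728·2.334 + 0.03210·25.00)/1.760 = 2.748 mg/L.

2.75 mg/L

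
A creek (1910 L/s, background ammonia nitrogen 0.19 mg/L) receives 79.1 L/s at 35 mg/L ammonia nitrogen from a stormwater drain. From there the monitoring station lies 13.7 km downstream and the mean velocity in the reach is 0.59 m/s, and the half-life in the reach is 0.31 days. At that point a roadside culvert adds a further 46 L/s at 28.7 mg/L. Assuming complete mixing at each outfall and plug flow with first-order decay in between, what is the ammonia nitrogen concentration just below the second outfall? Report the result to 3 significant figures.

Mass balance: C = (1910·0.1900 + 79.10·35.00) / 1989 = 3131/1989 = 1.574 mg/L; combined flow 1989 L/s.
Travel time t = 13.7·1000 / 0.59 = 23220 s = 6.450 h.
Half-life 0.31 d → k = ln 2 / 0.31 = 2.236 d⁻¹.
First-order decay: C = 1.574·exp(−k·t) = 1.574·0.5483 = 0.8632 mg/L.
Second outfall: C = (1989·0.8632 + 46.00·28.70)/2035 = 1.492 mg/L.

1.49 mg/L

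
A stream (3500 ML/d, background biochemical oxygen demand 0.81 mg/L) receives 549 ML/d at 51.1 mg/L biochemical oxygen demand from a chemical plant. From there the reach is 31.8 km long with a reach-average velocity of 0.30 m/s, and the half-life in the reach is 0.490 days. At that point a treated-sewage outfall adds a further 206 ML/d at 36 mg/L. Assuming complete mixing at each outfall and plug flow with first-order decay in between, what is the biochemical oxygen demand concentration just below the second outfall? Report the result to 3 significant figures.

3.02 mg/L

Flow-weighted average: C = (3500·0.8100 + 549.0·51.10) / 4049 = 30890/4049 = 7.629 mg/L; combined flow 4049 ML/d.
Travel time t = 31.8·1000 / 0.30 = 106000 s = 29.44 h.
Half-life 0.490 d → k = ln 2 / 0.490 = 1.415 d⁻¹.
Decay over the reach: 7.629·exp(−kt) = 7.629·0.1763 = 1.345 mg/L.
At the second outfall, C = (4049·1.345 + 206.0·36.00) / (4049 + 206.0) = 3.023 mg/L.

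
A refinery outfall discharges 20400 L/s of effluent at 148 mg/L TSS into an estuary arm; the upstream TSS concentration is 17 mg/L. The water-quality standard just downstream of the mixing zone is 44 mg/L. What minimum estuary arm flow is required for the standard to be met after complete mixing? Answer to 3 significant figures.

Set C_mix = 44: (Q·17.00 + 20400·148.0) / (Q + 20400) = 44
→ Q = 20400·(148.0 − 44)/(44 − 17.00) = 78580 L/s.

78600 L/s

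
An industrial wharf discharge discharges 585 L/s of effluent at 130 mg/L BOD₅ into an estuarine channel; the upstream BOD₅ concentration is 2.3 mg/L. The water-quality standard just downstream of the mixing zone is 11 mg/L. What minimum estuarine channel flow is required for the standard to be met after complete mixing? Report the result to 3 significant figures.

Set C_mix = 11: (Q·2.300 + 585.0·130.0) / (Q + 585.0) = 11
→ Q = 585.0·(130.0 − 11)/(11 − 2.300) = 8002 L/s.

8000 L/s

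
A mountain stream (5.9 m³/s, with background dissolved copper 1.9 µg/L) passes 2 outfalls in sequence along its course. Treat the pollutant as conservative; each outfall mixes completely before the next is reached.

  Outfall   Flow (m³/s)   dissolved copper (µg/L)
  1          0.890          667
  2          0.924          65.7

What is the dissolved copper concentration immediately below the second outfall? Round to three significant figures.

Outfall 1: combined Q = 6.790 m³/s; C = (5.900·1.900 + 0.8900·667.0)/6.790 = 89.08 µg/L.
Outfall 2: combined Q = 7.714 m³/s; C = (6.790·89.08 + 0.9240·65.70)/7.714 = 86.28 µg/L.

86.3 µg/L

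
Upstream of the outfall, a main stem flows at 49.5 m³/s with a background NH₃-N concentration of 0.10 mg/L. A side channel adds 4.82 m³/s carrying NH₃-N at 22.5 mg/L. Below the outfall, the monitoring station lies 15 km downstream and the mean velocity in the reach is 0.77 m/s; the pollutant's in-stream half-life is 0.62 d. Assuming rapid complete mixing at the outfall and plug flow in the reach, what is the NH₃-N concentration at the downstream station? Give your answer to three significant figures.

1.62 mg/L

Flow-weighted average: C = (49.50·0.1000 + 4.820·22.50) / 54.32 = 113.4/54.32 = 2.088 mg/L.
Travel time t = 15·1000 / 0.77 = 19480 s = 5.411 h.
Half-life 0.62 d → k = ln 2 / 0.62 = 1.118 d⁻¹.
Applying C = C₀e^(−kt): 2.088 × 0.7772 = 1.622 mg/L.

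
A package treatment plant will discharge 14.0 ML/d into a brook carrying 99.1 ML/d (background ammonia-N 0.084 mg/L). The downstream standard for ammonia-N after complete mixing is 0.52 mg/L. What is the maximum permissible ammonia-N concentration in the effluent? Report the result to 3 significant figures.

3.61 mg/L

At the limit, (Qr·Cr + Qe·Cₑ)/(Qr + Qe) = 0.52:
Cₑ = (113.1·0.52 − 99.10·0.08400) / 14.00 = 3.606 mg/L.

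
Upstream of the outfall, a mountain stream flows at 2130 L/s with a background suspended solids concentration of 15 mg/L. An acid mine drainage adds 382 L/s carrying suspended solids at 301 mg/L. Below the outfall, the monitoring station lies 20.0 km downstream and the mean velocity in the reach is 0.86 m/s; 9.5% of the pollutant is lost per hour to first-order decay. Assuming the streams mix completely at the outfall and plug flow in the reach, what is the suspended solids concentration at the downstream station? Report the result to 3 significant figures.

Mass balance: C = (2130·15.00 + 382.0·301.0) / 2512 = 146900/2512 = 58.49 mg/L.
Travel time t = 20.0·1000 / 0.86 = 23260 s = 6.460 h.
9.5%/h lost → k = −ln(1 − 0.095) = 0.09982 h⁻¹.
Applying C = C₀e^(−kt): 58.49 × 0.5247 = 30.69 mg/L.

30.7 mg/L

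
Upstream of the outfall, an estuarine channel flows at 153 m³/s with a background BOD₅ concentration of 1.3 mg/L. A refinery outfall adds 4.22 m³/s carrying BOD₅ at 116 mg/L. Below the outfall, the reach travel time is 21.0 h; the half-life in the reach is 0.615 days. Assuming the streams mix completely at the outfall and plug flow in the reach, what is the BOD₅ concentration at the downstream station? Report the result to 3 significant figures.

1.63 mg/L

After mixing, C = (153.0·1.300 + 4.220·116.0) / 157.2 = 688.4/157.2 = 4.379 mg/L.
Half-life 0.615 d → k = ln 2 / 0.615 = 1.127 d⁻¹.
Decay over the reach: 4.379·exp(−kt) = 4.379·0.3730 = 1.633 mg/L.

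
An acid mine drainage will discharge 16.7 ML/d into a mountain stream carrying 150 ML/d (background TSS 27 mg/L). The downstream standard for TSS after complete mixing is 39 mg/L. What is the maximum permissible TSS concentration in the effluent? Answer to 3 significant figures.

At the limit, (Qr·Cr + Qe·Cₑ)/(Qr + Qe) = 39:
Cₑ = (166.7·39 − 150.0·27.00) / 16.70 = 146.8 mg/L.

147 mg/L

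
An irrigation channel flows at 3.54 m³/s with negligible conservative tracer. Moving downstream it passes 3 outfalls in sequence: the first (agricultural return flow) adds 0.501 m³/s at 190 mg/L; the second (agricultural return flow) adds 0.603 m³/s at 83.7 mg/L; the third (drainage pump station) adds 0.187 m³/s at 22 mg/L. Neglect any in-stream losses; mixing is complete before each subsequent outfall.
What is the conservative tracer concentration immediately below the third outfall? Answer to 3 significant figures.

Outfall 1: combined Q = 4.041 m³/s; C = (3.540·0 + 0.5010·190.0)/4.041 = 23.56 mg/L.
Outfall 2: combined Q = 4.644 m³/s; C = (4.041·23.56 + 0.6030·83.70)/4.644 = 31.37 mg/L.
Outfall 3: combined Q = 4.831 m³/s; C = (4.644·31.37 + 0.1870·22.00)/4.831 = 31.00 mg/L.

31.0 mg/L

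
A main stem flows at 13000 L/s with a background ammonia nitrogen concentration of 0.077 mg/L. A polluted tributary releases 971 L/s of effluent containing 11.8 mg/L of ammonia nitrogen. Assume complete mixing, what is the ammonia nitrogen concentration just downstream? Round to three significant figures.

0.892 mg/L

Conservation of mass: C = (13000·0.07700 + 971.0·11.80) / 13970 = 12460/13970 = 0.8918 mg/L.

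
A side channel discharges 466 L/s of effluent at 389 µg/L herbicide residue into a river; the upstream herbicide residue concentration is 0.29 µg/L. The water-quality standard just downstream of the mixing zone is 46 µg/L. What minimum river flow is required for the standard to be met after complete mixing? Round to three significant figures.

Set C_mix = 46: (Q·0.2900 + 466.0·389.0) / (Q + 466.0) = 46
→ Q = 466.0·(389.0 − 46)/(46 − 0.2900) = 3497 L/s.

3500 L/s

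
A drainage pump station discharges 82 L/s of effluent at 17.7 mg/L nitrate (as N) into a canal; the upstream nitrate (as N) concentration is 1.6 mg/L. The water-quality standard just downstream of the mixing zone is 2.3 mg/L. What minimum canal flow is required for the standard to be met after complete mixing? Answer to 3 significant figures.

Set C_mix = 2.3: (Q·1.600 + 82.00·17.70) / (Q + 82.00) = 2.3
→ Q = 82.00·(17.70 − 2.3)/(2.3 − 1.600) = 1804 L/s.

1800 L/s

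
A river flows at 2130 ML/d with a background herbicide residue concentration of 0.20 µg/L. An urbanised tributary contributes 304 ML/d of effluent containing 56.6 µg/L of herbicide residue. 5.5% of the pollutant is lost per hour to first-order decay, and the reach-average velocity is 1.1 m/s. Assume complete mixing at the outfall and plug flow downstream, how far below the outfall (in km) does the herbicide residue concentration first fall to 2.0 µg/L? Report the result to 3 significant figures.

90.1 km

Conservation of mass: C = (2130·0.2000 + 304.0·56.60) / 2434 = 17630/2434 = 7.244 µg/L.
5.5%/h lost → k = −ln(1 − 0.055) = 0.05657 h⁻¹.
Set 7.244·exp(−k·t) = 2.0 → t = ln(7.244/2.0)/k = 81910 s = 22.75 h.
Distance = v·t = 1.1·81910 = 90100 m = 90.10 km.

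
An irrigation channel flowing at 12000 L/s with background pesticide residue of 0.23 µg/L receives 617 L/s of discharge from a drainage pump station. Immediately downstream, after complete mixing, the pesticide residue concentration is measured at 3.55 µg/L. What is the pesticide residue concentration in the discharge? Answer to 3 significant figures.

Mass balance: 12000·0.2300 + 617.0·Cₑ = 12620·3.550
→ Cₑ = (12620·3.550 − 12000·0.2300) / 617.0 = 68.12 µg/L.

68.1 µg/L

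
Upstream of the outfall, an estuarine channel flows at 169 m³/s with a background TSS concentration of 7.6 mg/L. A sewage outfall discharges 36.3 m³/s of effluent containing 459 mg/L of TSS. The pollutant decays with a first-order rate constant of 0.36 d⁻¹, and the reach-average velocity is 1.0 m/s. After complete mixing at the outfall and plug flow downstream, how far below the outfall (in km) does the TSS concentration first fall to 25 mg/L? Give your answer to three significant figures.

300 km

Mass balance: C = (169.0·7.600 + 36.30·459.0) / 205.3 = 17950/205.3 = 87.41 mg/L.
Set 87.41·exp(−k·t) = 25 → t = ln(87.41/25)/k = 300400 s = 83.45 h.
Distance = v·t = 1.0·300400 = 300400 m = 300.4 km.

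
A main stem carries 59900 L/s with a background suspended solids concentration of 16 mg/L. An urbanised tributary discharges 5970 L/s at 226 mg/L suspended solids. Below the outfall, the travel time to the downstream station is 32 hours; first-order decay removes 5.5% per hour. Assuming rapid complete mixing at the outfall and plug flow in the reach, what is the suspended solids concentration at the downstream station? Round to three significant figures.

5.73 mg/L

Conservation of mass: C = (59900·16.00 + 5970·226.0) / 65870 = 2308000/65870 = 35.03 mg/L.
5.5%/h lost → k = −ln(1 − 0.055) = 0.05657 h⁻¹.
Applying C = C₀e^(−kt): 35.03 × 0.1636 = 5.732 mg/L.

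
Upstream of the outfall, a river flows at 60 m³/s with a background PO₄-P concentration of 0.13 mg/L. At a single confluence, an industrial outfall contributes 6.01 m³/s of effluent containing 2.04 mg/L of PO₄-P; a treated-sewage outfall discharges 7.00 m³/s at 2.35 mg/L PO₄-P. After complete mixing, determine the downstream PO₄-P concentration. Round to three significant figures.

Flow-weighted average: C = (60.00·0.1300 + 6.010·2.040 + 7.000·2.350) / 73.01 = 36.51/73.01 = 0.5001 mg/L.

0.500 mg/L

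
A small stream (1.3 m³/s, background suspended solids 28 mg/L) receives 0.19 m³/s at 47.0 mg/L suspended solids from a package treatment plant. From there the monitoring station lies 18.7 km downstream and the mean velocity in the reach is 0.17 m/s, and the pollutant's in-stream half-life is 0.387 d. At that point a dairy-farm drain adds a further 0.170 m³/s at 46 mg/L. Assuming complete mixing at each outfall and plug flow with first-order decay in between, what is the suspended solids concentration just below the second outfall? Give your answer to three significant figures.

After mixing, C = (1.300·28.00 + 0.1900·47.00) / 1.490 = 45.33/1.490 = 30.42 mg/L; combined flow 1.490 m³/s.
Travel time t = 18.7·1000 / 0.17 = 110000 s = 30.56 h.
Half-life 0.387 d → k = ln 2 / 0.387 = 1.791 d⁻¹.
Decay over the reach: 30.42·exp(−kt) = 30.42·0.1023 = 3.111 mg/L.
At the second outfall, C = (1.490·3.111 + 0.1700·46.00) / (1.490 + 0.1700) = 7.503 mg/L.

7.50 mg/L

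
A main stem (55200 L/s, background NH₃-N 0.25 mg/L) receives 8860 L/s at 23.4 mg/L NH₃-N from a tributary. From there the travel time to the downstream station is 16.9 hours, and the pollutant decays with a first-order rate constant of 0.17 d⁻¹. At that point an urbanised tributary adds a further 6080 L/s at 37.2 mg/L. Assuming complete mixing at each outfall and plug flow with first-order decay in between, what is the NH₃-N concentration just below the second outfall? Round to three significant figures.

Mixed concentration C = ΣQC/ΣQ = (55200·0.2500 + 8860·23.40) / 64060 = 221100/64060 = 3.452 mg/L; combined flow 64060 L/s.
Applying C = C₀e^(−kt): 3.452 × 0.8872 = 3.062 mg/L.
Second outfall: C = (64060·3.062 + 6080·37.20)/70140 = 6.022 mg/L.

6.02 mg/L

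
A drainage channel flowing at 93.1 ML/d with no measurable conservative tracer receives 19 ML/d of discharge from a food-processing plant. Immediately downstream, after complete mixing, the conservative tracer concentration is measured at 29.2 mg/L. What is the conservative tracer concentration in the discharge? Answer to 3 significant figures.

172 mg/L

Mass balance: 93.10·0 + 19.00·Cₑ = 112.1·29.20
→ Cₑ = (112.1·29.20 − 93.10·0) / 19.00 = 172.3 mg/L.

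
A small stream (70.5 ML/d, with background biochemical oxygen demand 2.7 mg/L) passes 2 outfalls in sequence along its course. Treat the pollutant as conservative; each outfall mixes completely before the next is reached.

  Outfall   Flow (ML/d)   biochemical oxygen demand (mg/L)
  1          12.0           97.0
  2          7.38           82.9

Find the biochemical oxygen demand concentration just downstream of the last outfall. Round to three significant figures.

21.9 mg/L

Below outfall 1: Q → 82.50 ML/d, C = (70.50·2.700 + 12.00·97.00)/82.50 = 16.42 mg/L.
Below outfall 2: Q → 89.88 ML/d, C = (82.50·16.42 + 7.380·82.90)/89.88 = 21.88 mg/L.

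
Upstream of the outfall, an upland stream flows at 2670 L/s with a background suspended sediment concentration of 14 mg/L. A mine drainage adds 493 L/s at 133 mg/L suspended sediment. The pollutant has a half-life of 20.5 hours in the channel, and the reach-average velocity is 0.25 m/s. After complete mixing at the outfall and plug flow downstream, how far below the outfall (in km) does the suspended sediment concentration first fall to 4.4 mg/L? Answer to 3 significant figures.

53.3 km

After mixing, C = (2670·14.00 + 493.0·133.0) / 3163 = 102900/3163 = 32.55 mg/L.
Half-life 20.5 h → k = ln 2 / 20.5 = 0.03381 h⁻¹ = 0.8115 d⁻¹.
Set 32.55·exp(−k·t) = 4.4 → t = ln(32.55/4.4)/k = 213100 s = 59.18 h.
Distance = v·t = 0.25·213100 = 53260 m = 53.26 km.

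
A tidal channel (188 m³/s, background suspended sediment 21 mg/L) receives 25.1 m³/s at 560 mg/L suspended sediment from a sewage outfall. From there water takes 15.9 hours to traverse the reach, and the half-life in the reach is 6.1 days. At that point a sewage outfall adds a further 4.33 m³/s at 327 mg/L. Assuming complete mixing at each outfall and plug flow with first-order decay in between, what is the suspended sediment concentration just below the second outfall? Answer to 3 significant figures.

Flow-weighted average: C = (188.0·21.00 + 25.10·560.0) / 213.1 = 18000/213.1 = 84.49 mg/L; combined flow 213.1 m³/s.
Half-life 6.1 d → k = ln 2 / 6.1 = 0.1136 d⁻¹.
Applying C = C₀e^(−kt): 84.49 × 0.9275 = 78.36 mg/L.
Second outfall: C = (213.1·78.36 + 4.330·327.0)/217.4 = 83.31 mg/L.

83.3 mg/L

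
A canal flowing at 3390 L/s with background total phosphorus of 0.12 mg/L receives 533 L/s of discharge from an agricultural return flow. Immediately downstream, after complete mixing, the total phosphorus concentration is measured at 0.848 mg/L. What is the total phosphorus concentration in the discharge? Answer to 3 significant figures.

Mass balance: 3390·0.1200 + 533.0·Cₑ = 3923·0.8480
→ Cₑ = (3923·0.8480 − 3390·0.1200) / 533.0 = 5.478 mg/L.

5.48 mg/L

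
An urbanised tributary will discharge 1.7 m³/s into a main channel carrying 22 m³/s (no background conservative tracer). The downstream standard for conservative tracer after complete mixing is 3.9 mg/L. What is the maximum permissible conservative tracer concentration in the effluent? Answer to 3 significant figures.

54.4 mg/L

At the limit, (Qr·Cr + Qe·Cₑ)/(Qr + Qe) = 3.9:
Cₑ = (23.70·3.9 − 22.00·0) / 1.700 = 54.37 mg/L.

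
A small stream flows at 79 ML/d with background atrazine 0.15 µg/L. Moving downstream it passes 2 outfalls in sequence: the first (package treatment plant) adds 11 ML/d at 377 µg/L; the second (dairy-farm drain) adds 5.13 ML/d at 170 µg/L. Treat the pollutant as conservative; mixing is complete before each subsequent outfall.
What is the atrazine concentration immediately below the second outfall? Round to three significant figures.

52.9 µg/L

After outfall 1: Q = 79.00 + 11.00 = 90.00 ML/d; C = (79.00·0.1500 + 11.00·377.0)/90.00 = 46.21 µg/L.
After outfall 2: Q = 90.00 + 5.130 = 95.13 ML/d; C = (90.00·46.21 + 5.130·170.0)/95.13 = 52.88 µg/L.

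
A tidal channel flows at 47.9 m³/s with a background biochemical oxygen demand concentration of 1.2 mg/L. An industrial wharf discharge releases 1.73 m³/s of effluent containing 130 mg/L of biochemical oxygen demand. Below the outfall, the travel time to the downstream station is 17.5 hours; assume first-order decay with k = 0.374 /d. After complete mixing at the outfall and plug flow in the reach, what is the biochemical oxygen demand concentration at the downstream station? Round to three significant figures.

4.33 mg/L

Conservation of mass: C = (47.90·1.200 + 1.730·130.0) / 49.63 = 282.4/49.63 = 5.690 mg/L.
Applying C = C₀e^(−kt): 5.690 × 0.7613 = 4.332 mg/L.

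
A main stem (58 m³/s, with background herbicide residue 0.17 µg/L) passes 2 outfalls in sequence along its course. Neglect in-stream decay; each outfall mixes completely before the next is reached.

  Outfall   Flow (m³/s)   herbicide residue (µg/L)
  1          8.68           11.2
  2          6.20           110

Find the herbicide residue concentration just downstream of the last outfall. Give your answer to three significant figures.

10.8 µg/L

Outfall 1: combined Q = 66.68 m³/s; C = (58.00·0.1700 + 8.680·11.20)/66.68 = 1.606 µg/L.
Outfall 2: combined Q = 72.88 m³/s; C = (66.68·1.606 + 6.200·110.0)/72.88 = 10.83 µg/L.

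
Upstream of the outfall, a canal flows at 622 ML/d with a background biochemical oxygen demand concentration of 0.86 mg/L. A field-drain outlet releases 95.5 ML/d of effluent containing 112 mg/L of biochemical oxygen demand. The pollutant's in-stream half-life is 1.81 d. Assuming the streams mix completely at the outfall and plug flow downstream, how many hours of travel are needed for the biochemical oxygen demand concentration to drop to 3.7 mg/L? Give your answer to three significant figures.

90.4 h

After mixing, C = (622.0·0.8600 + 95.50·112.0) / 717.5 = 11230/717.5 = 15.65 mg/L.
Half-life 1.81 d → k = ln 2 / 1.81 = 0.3830 d⁻¹.
15.65·exp(−k·t) = 3.7 → t = ln(15.65/3.7)/k = 325400 s = 90.39 h.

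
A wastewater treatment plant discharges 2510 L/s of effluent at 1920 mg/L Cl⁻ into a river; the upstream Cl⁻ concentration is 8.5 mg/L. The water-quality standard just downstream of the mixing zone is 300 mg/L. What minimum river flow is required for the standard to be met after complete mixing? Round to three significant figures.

13900 L/s

Set C_mix = 300: (Q·8.500 + 2510·1920) / (Q + 2510) = 300
→ Q = 2510·(1920 − 300)/(300 − 8.500) = 13950 L/s.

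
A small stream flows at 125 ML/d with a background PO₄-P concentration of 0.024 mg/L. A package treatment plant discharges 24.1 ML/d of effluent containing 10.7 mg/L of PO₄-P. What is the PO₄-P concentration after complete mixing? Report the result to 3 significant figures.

Mass balance: C = (125.0·0.02400 + 24.10·10.70) / 149.1 = 260.9/149.1 = 1.750 mg/L.

1.75 mg/L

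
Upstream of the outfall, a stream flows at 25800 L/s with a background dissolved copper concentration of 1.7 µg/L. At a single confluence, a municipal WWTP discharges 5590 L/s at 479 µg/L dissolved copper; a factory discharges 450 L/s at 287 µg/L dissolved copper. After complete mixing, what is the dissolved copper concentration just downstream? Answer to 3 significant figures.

Flow-weighted average: C = (25800·1.700 + 5590·479.0 + 450.0·287.0) / 31840 = 2851000/31840 = 89.53 µg/L.

89.5 µg/L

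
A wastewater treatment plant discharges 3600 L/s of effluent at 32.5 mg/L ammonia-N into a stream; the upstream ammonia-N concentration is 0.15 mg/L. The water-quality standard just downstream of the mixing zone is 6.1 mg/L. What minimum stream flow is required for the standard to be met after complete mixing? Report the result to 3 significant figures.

16000 L/s

Set C_mix = 6.1: (Q·0.1500 + 3600·32.50) / (Q + 3600) = 6.1
→ Q = 3600·(32.50 − 6.1)/(6.1 − 0.1500) = 15970 L/s.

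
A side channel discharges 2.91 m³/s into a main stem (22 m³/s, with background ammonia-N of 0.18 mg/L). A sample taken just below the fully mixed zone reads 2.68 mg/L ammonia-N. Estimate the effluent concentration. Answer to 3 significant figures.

21.6 mg/L

Mass balance: 22.00·0.1800 + 2.910·Cₑ = 24.91·2.680
→ Cₑ = (24.91·2.680 − 22.00·0.1800) / 2.910 = 21.58 mg/L.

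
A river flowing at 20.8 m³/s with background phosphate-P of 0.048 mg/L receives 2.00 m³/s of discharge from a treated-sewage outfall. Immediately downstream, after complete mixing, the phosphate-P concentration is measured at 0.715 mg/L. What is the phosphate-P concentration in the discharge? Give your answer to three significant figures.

7.65 mg/L

Mass balance: 20.80·0.04800 + 2.000·Cₑ = 22.80·0.7150
→ Cₑ = (22.80·0.7150 − 20.80·0.04800) / 2.000 = 7.652 mg/L.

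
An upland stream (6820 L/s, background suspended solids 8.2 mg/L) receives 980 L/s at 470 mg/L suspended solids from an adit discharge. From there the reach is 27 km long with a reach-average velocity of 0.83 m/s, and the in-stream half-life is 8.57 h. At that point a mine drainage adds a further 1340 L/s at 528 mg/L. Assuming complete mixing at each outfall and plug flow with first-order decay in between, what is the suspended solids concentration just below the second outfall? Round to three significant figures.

Conservation of mass: C = (6820·8.200 + 980.0·470.0) / 7800 = 516500/7800 = 66.22 mg/L; combined flow 7800 L/s.
Travel time t = 27·1000 / 0.83 = 32530 s = 9.036 h.
Half-life 8.57 h → k = ln 2 / 8.57 = 0.08088 h⁻¹ = 1.941 d⁻¹.
After decay, C = 66.22 × e^(−kt) = 66.22 × 0.4815 = 31.89 mg/L.
Second outfall: C = (7800·31.89 + 1340·528.0)/9140 = 104.6 mg/L.

105 mg/L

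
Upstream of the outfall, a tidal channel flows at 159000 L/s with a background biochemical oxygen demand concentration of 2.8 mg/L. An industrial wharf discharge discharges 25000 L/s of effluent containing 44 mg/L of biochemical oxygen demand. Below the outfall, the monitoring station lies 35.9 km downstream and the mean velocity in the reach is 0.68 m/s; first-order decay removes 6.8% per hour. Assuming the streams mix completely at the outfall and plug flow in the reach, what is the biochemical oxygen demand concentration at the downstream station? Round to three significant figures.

Flow-weighted average: C = (159000·2.800 + 25000·44.00) / 184000 = 1545000/184000 = 8.398 mg/L.
Travel time t = 35.9·1000 / 0.68 = 52790 s = 14.67 h.
6.8%/h lost → k = −ln(1 − 0.068) = 0.07042 h⁻¹.
After decay, C = 8.398 × e^(−kt) = 8.398 × 0.3560 = 2.990 mg/L.

2.99 mg/L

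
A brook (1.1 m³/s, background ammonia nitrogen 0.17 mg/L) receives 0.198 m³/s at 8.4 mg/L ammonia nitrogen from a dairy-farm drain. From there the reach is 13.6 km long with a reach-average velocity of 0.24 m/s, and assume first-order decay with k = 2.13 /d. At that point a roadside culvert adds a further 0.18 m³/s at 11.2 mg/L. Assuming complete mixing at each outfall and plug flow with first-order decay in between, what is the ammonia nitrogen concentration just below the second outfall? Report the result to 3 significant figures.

Flow-weighted average: C = (1.100·0.1700 + 0.1980·8.400) / 1.298 = 1.850/1.298 = 1.425 mg/L; combined flow 1.298 m³/s.
Travel time t = 13.6·1000 / 0.24 = 56670 s = 15.74 h.
After decay, C = 1.425 × e^(−kt) = 1.425 × 0.2473 = 0.3526 mg/L.
At the second outfall, C = (1.298·0.3526 + 0.1800·11.20) / (1.298 + 0.1800) = 1.674 mg/L.

1.67 mg/L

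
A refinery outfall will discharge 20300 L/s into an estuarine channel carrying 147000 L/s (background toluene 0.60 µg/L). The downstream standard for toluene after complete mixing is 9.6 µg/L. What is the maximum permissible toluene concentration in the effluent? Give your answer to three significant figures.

At the limit, (Qr·Cr + Qe·Cₑ)/(Qr + Qe) = 9.6:
Cₑ = (167300·9.6 − 147000·0.6000) / 20300 = 74.77 µg/L.

74.8 µg/L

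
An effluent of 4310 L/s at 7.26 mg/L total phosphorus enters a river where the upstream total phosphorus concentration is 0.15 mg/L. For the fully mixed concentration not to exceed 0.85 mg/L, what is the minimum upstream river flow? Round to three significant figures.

Set C_mix = 0.85: (Q·0.1500 + 4310·7.260) / (Q + 4310) = 0.85
→ Q = 4310·(7.260 − 0.85)/(0.85 − 0.1500) = 39470 L/s.

39500 L/s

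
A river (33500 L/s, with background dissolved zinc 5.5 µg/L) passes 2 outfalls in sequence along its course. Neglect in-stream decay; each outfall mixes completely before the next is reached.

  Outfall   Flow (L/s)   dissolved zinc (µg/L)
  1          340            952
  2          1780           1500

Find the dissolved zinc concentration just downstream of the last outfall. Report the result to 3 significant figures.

89.2 µg/L

Below outfall 1: Q → 33840 L/s, C = (33500·5.500 + 340.0·952.0)/33840 = 15.01 µg/L.
Below outfall 2: Q → 35620 L/s, C = (33840·15.01 + 1780·1500)/35620 = 89.22 µg/L.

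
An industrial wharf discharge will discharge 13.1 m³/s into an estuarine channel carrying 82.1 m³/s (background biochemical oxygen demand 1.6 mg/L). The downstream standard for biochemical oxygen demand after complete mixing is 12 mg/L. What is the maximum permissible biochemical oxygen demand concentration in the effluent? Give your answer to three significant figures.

77.2 mg/L

At the limit, (Qr·Cr + Qe·Cₑ)/(Qr + Qe) = 12:
Cₑ = (95.20·12 − 82.10·1.600) / 13.10 = 77.18 mg/L.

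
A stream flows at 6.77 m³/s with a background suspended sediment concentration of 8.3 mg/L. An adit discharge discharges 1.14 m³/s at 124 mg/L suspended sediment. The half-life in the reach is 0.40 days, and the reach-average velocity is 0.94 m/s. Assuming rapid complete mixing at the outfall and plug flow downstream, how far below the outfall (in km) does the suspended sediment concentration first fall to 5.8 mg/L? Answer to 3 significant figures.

68.4 km

Mass balance: C = (6.770·8.300 + 1.140·124.0) / 7.910 = 197.6/7.910 = 24.97 mg/L.
Half-life 0.40 d → k = ln 2 / 0.40 = 1.733 d⁻¹.
Set 24.97·exp(−k·t) = 5.8 → t = ln(24.97/5.8)/k = 72800 s = 20.22 h.
Distance = v·t = 0.94·72800 = 68430 m = 68.43 km.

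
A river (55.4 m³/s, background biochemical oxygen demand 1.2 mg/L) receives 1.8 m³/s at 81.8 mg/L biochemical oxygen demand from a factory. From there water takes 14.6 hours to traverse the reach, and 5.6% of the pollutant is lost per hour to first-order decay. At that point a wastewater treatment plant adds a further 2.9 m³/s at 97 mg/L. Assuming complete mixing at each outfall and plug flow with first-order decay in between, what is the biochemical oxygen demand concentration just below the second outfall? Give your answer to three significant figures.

6.21 mg/L

Flow-weighted average: C = (55.40·1.200 + 1.800·81.80) / 57.20 = 213.7/57.20 = 3.736 mg/L; combined flow 57.20 m³/s.
5.6%/h lost → k = −ln(1 − 0.056) = 0.05763 h⁻¹.
After decay, C = 3.736 × e^(−kt) = 3.736 × 0.4311 = 1.611 mg/L.
At the second outfall, C = (57.20·1.611 + 2.900·97.00) / (57.20 + 2.900) = 6.214 mg/L.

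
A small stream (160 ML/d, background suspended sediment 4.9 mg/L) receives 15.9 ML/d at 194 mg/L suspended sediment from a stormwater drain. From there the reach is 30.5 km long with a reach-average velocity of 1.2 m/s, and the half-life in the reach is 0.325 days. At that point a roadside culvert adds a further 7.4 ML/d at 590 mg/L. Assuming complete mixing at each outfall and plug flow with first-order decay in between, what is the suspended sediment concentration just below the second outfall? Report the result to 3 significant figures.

Mixed concentration C = ΣQC/ΣQ = (160.0·4.900 + 15.90·194.0) / 175.9 = 3869/175.9 = 21.99 mg/L; combined flow 175.9 ML/d.
Travel time t = 30.5·1000 / 1.2 = 25420 s = 7.060 h.
Half-life 0.325 d → k = ln 2 / 0.325 = 2.133 d⁻¹.
First-order decay: C = 21.99·exp(−k·t) = 21.99·0.5340 = 11.74 mg/L.
Second outfall: C = (175.9·11.74 + 7.400·590.0)/183.3 = 35.09 mg/L.

35.1 mg/L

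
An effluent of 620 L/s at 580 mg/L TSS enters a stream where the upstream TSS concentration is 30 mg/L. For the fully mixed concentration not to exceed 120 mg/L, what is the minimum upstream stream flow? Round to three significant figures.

Set C_mix = 120: (Q·30.00 + 620.0·580.0) / (Q + 620.0) = 120
→ Q = 620.0·(580.0 − 120)/(120 − 30.00) = 3169 L/s.

3170 L/s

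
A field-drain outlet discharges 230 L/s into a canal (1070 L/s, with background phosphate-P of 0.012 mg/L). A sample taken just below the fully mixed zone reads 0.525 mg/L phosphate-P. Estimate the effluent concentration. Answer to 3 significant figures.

2.91 mg/L

Mass balance: 1070·0.01200 + 230.0·Cₑ = 1300·0.5250
→ Cₑ = (1300·0.5250 − 1070·0.01200) / 230.0 = 2.912 mg/L.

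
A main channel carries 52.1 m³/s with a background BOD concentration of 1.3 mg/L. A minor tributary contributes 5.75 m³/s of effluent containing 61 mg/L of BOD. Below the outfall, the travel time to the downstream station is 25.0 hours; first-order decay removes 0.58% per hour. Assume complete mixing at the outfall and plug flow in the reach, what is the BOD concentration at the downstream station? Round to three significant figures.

After mixing, C = (52.10·1.300 + 5.750·61.00) / 57.85 = 418.5/57.85 = 7.234 mg/L.
0.58%/h lost → k = −ln(1 − 0.0058) = 0.005817 h⁻¹.
Applying C = C₀e^(−kt): 7.234 × 0.8647 = 6.255 mg/L.

6.25 mg/L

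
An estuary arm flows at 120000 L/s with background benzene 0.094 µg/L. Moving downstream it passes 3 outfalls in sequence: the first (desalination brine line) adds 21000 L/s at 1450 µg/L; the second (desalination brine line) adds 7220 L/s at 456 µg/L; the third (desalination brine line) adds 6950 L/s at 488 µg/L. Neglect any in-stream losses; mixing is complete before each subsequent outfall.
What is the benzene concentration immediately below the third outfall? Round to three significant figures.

Below outfall 1: Q → 141000 L/s, C = (120000·0.09400 + 21000·1450)/141000 = 216.0 µg/L.
Below outfall 2: Q → 148200 L/s, C = (141000·216.0 + 7220·456.0)/148200 = 227.7 µg/L.
Below outfall 3: Q → 155200 L/s, C = (148200·227.7 + 6950·488.0)/155200 = 239.4 µg/L.

239 µg/L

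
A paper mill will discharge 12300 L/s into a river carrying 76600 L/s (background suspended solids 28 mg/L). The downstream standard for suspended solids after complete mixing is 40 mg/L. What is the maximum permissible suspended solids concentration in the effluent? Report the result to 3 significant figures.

115 mg/L

At the limit, (Qr·Cr + Qe·Cₑ)/(Qr + Qe) = 40:
Cₑ = (88900·40 − 76600·28.00) / 12300 = 114.7 mg/L.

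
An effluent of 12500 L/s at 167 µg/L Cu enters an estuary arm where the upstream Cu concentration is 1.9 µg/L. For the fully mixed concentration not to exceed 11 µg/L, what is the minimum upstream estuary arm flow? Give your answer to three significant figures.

Set C_mix = 11: (Q·1.900 + 12500·167.0) / (Q + 12500) = 11
→ Q = 12500·(167.0 − 11)/(11 − 1.900) = 214300 L/s.

214000 L/s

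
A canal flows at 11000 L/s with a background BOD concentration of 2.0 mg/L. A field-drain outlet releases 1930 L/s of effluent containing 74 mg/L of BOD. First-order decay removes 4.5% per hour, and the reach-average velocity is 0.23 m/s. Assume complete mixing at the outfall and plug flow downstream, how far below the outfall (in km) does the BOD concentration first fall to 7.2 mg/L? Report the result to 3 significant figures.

Flow-weighted average: C = (11000·2.000 + 1930·74.00) / 12930 = 164800/12930 = 12.75 mg/L.
4.5%/h lost → k = −ln(1 − 0.045) = 0.04604 h⁻¹.
Set 12.75·exp(−k·t) = 7.2 → t = ln(12.75/7.2)/k = 44660 s = 12.41 h.
Distance = v·t = 0.23·44660 = 10270 m = 10.27 km.

10.3 km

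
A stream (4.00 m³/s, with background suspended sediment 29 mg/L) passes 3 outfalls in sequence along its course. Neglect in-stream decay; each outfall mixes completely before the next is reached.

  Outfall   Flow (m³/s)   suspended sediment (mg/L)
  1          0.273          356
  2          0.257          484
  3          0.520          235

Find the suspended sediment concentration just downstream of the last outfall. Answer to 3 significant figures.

91.0 mg/L

Outfall 1: combined Q = 4.273 m³/s; C = (4.000·29.00 + 0.2730·356.0)/4.273 = 49.89 mg/L.
Outfall 2: combined Q = 4.530 m³/s; C = (4.273·49.89 + 0.2570·484.0)/4.530 = 74.52 mg/L.
Outfall 3: combined Q = 5.050 m³/s; C = (4.530·74.52 + 0.5200·235.0)/5.050 = 91.04 mg/L.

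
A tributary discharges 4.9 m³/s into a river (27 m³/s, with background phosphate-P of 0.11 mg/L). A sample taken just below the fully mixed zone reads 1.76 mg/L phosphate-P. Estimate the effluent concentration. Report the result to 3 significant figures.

10.9 mg/L

Mass balance: 27.00·0.1100 + 4.900·Cₑ = 31.90·1.760
→ Cₑ = (31.90·1.760 − 27.00·0.1100) / 4.900 = 10.85 mg/L.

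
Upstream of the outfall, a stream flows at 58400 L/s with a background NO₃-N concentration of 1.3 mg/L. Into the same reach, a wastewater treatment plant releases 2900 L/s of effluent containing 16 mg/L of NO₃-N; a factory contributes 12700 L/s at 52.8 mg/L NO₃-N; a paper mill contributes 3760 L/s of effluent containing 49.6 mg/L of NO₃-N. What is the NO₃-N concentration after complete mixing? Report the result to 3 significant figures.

Mixed concentration C = ΣQC/ΣQ = (58400·1.300 + 2900·16.00 + 12700·52.80 + 3760·49.60) / 77760 = 979400/77760 = 12.59 mg/L.

12.6 mg/L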